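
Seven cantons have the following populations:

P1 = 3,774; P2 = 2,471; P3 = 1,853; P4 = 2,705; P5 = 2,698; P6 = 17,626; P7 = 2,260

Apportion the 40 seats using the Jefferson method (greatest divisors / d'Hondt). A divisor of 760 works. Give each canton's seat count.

P1 4; P2 3; P3 2; P4 3; P5 3; P6 23; P7 2

With modified divisor 760: modified quotas P1 4.966, P2 3.251, P3 2.438, P4 3.559, P5 3.550, P6 23.192, P7 2.974.
Rounding down: P1 4, P2 3, P3 2, P4 3, P5 3, P6 23, P7 2 (total 40).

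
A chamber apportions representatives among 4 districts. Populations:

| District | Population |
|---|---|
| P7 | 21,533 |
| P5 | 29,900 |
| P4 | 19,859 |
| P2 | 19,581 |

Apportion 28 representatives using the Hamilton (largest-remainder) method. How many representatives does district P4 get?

Standard divisor: 90873 ÷ 28 ≈ 3245.464.
Standard quotas: P7 6.6348, P5 9.2129, P4 6.1190, P2 6.0333.
Lower quotas: P7 6, P5 9, P4 6, P2 6 (sum 27, leaving 1 seat).
Remainders in descending order: P7 0.6348, P5 0.2129, P4 0.1190, P2 0.0333.
Largest remainder: P7 receives the extra seat.
P4 receives 6.

6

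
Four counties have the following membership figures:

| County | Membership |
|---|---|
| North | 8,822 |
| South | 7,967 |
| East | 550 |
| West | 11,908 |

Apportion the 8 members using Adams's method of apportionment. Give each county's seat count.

Standard divisor 29247/8 ≈ 3655.875; standard quotas: North 2.413, South 2.179, East 0.150, West 3.257.
Rounding up gives 3, 3, 1, 4 = 11 seats, so the divisor must be adjusted.
With modified divisor 5200: modified quotas North 1.697, South 1.532, East 0.106, West 2.290.
Rounding up: North 2, South 2, East 1, West 3 (total 8).

North=2; South=2; East=1; West=3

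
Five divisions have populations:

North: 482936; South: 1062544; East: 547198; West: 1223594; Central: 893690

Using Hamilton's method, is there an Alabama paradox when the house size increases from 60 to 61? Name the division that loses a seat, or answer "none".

At 60 seats: North 7, South 15, East 8, West 17, Central 13.
At 61 seats: North 7, South 15, East 8, West 18, Central 13.
No division's allocation decreased.

none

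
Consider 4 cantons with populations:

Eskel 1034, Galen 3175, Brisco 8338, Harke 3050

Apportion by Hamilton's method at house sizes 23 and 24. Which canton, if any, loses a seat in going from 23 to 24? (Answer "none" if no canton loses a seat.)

Eskel

At 23 seats: Eskel 2, Galen 5, Brisco 12, Harke 4.
At 24 seats: Eskel 1, Galen 5, Brisco 13, Harke 5.
Eskel drops from 2 to 1.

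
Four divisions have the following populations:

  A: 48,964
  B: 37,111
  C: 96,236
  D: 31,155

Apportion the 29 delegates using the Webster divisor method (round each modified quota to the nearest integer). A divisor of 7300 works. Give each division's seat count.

A: 7, B: 5, C: 13, D: 4

With modified divisor 7300: modified quotas A 6.707, B 5.084, C 13.183, D 4.268.
Rounding to the nearest integer: A 7, B 5, C 13, D 4 (total 29).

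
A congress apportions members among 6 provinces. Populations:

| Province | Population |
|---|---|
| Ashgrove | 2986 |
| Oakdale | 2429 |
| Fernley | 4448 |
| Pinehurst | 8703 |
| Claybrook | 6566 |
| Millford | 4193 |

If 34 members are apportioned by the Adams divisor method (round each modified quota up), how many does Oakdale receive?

3

Standard divisor 29325/34 ≈ 862.5; standard quotas: Ashgrove 3.462, Oakdale 2.816, Fernley 5.157, Pinehurst 10.090, Claybrook 7.613, Millford 4.861.
Rounding up gives 4, 3, 6, 11, 8, 5 = 37 seats, so the divisor must be adjusted.
With modified divisor 950: modified quotas Ashgrove 3.143, Oakdale 2.557, Fernley 4.682, Pinehurst 9.161, Claybrook 6.912, Millford 4.414.
Rounding up: Ashgrove 4, Oakdale 3, Fernley 5, Pinehurst 10, Claybrook 7, Millford 5 (total 34).
Oakdale receives 3.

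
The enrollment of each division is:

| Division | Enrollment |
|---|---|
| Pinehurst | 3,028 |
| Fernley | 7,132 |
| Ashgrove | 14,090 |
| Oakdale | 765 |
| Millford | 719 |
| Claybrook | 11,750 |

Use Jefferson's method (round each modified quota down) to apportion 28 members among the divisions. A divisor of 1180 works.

With modified divisor 1180: modified quotas Pinehurst 2.566, Fernley 6.044, Ashgrove 11.941, Oakdale 0.648, Millford 0.609, Claybrook 9.958.
Rounding down: Pinehurst 2, Fernley 6, Ashgrove 11, Oakdale 0, Millford 0, Claybrook 9 (total 28).

Pinehurst 2, Fernley 6, Ashgrove 11, Oakdale 0, Millford 0, Claybrook 9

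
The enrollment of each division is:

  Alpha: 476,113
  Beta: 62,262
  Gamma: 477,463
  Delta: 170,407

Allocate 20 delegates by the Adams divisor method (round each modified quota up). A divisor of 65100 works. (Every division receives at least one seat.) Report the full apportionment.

With modified divisor 65100: modified quotas Alpha 7.314, Beta 0.956, Gamma 7.334, Delta 2.618.
Rounding up: Alpha 8, Beta 1, Gamma 8, Delta 3 (total 20).

Alpha: 8, Beta: 1, Gamma: 8, Delta: 3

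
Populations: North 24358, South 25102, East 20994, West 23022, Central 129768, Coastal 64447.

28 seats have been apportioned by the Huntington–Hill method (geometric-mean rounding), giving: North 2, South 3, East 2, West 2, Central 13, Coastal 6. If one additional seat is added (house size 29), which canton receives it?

Coastal

Priority for the next seat is population ÷ (√(s·(s+1))).
Priorities: North 9944.112, South 7246.323, East 8570.765, West 9398.692, Central 9619.044, Coastal 9944.388.
Highest priority: Coastal.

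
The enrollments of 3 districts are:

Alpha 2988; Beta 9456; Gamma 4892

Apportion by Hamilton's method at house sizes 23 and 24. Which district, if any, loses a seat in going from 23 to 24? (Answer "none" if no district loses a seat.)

none

At 23 seats: Alpha 4, Beta 13, Gamma 6.
At 24 seats: Alpha 4, Beta 13, Gamma 7.
No district's allocation decreased.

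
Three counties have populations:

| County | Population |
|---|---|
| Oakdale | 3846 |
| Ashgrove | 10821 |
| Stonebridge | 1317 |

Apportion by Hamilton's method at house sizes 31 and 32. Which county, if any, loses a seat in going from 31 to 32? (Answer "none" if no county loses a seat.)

Stonebridge

At 31 seats: Oakdale 7, Ashgrove 21, Stonebridge 3.
At 32 seats: Oakdale 8, Ashgrove 22, Stonebridge 2.
Stonebridge drops from 3 to 2.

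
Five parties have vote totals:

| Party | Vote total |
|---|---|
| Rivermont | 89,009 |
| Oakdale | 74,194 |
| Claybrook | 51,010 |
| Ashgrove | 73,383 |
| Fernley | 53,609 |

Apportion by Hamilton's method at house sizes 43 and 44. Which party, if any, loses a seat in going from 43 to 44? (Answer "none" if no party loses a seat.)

none

At 43 seats: Rivermont 11, Oakdale 9, Claybrook 7, Ashgrove 9, Fernley 7.
At 44 seats: Rivermont 11, Oakdale 10, Claybrook 7, Ashgrove 9, Fernley 7.
No party's allocation decreased.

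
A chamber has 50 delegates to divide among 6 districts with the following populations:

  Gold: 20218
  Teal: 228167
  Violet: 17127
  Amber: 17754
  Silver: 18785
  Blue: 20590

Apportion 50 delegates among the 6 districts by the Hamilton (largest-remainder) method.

Gold: 3; Teal: 35; Violet: 3; Amber: 3; Silver: 3; Blue: 3

Total 322641; standard divisor 322641/50 ≈ 6452.82.
Standard quotas: Gold 3.1332, Teal 35.3593, Violet 2.6542, Amber 2.7514, Silver 2.9111, Blue 3.1909.
Lower quotas: Gold 3, Teal 35, Violet 2, Amber 2, Silver 2, Blue 3 (sum 47, leaving 3 seats).
Remainders in descending order: Silver 0.9111, Amber 0.7514, Violet 0.6542, Teal 0.3593, Blue 0.1909, Gold 0.1332.
Largest remainders: Silver, Amber, Violet receive the extra seats.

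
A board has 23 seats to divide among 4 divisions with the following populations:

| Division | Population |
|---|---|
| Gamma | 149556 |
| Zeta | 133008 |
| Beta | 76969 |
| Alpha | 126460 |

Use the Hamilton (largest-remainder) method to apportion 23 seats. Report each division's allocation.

Gamma 7, Zeta 6, Beta 4, Alpha 6

Standard divisor: 485993 ÷ 23 ≈ 21130.13.
Standard quotas: Gamma 7.0779, Zeta 6.2947, Beta 3.6426, Alpha 5.9848.
Lower quotas: Gamma 7, Zeta 6, Beta 3, Alpha 5 (sum 21, leaving 2 seats).
Remainders in descending order: Alpha 0.9848, Beta 0.6426, Zeta 0.2947, Gamma 0.0779.
The surplus seats go to Alpha, Beta.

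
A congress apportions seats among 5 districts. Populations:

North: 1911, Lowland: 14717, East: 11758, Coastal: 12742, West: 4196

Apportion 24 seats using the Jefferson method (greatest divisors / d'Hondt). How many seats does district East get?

Standard divisor 45324/24 ≈ 1888.5; standard quotas: North 1.012, Lowland 7.793, East 6.226, Coastal 6.747, West 2.222.
Rounding down gives 1, 7, 6, 6, 2 = 22 seats, so the divisor must be adjusted.
With modified divisor 1800: modified quotas North 1.062, Lowland 8.176, East 6.532, Coastal 7.079, West 2.331.
Rounding down: North 1, Lowland 8, East 6, Coastal 7, West 2 (total 24).
East receives 6.

6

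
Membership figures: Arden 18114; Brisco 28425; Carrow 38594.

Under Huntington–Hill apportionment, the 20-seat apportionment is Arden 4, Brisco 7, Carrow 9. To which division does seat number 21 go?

Priority for the next seat is population ÷ (√(s·(s+1))).
Priorities: Arden 4050.414, Brisco 3798.450, Carrow 4068.165.
Highest priority: Carrow.

Carrow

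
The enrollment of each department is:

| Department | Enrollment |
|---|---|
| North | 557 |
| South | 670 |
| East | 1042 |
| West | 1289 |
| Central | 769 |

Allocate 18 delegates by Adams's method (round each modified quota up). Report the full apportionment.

North: 3, South: 3, East: 4, West: 5, Central: 3

Standard divisor 4327/18 ≈ 240.389; standard quotas: North 2.317, South 2.787, East 4.335, West 5.362, Central 3.199.
Rounding up gives 3, 3, 5, 6, 4 = 21 seats, so the divisor must be adjusted.
With modified divisor 270: modified quotas North 2.063, South 2.481, East 3.859, West 4.774, Central 2.848.
Rounding up: North 3, South 3, East 4, West 5, Central 3 (total 18).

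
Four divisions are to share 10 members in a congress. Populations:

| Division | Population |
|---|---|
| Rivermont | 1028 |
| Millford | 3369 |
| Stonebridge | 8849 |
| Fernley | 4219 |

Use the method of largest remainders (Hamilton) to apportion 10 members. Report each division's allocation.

The standard divisor is 17465/10 ≈ 1746.5.
Standard quotas: Rivermont 0.5886, Millford 1.9290, Stonebridge 5.0667, Fernley 2.4157.
Lower quotas: Rivermont 0, Millford 1, Stonebridge 5, Fernley 2 (sum 8, leaving 2 seats).
Remainders in descending order: Millford 0.9290, Rivermont 0.5886, Fernley 0.4157, Stonebridge 0.0667.
The surplus seats go to Millford, Rivermont.

Rivermont: 1, Millford: 2, Stonebridge: 5, Fernley: 2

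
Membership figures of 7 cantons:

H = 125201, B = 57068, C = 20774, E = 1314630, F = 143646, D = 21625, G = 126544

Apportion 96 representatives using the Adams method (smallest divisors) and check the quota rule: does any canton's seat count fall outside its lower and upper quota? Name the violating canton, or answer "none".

Standard quotas: H 6.642, B 3.028, C 1.102, E 69.746, F 7.621, D 1.147, G 6.714.
Adams allocation: H 7, B 3, C 2, E 67, F 8, D 2, G 7.
E has quota 69.746 (lower 69, upper 70) but receives 67 — outside the quota interval.

E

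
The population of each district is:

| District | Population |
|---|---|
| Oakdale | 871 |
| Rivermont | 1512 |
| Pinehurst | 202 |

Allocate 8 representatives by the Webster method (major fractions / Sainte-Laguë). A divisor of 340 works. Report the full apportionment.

With modified divisor 340: modified quotas Oakdale 2.562, Rivermont 4.447, Pinehurst 0.594.
Rounding to the nearest integer: Oakdale 3, Rivermont 4, Pinehurst 1 (total 8).

Oakdale 3, Rivermont 4, Pinehurst 1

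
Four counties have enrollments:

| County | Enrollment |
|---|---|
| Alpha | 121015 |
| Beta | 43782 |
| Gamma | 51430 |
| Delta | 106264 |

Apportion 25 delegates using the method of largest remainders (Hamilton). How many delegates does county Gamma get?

4

Total 322491; standard divisor 322491/25 ≈ 12899.64.
Standard quotas: Alpha 9.3813, Beta 3.3940, Gamma 3.9869, Delta 8.2377.
Lower quotas: Alpha 9, Beta 3, Gamma 3, Delta 8 (sum 23, leaving 2 seats).
Remainders in descending order: Gamma 0.9869, Beta 0.3940, Alpha 0.3813, Delta 0.2377.
The surplus seats go to Gamma, Beta.
Gamma receives 4.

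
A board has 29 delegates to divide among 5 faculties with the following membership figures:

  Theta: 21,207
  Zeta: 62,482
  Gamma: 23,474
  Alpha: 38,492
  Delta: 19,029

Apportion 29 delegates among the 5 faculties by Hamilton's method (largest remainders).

The standard divisor is 164684/29 ≈ 5678.759.
Standard quotas: Theta 3.7344, Zeta 11.0028, Gamma 4.1336, Alpha 6.7782, Delta 3.3509.
Lower quotas: Theta 3, Zeta 11, Gamma 4, Alpha 6, Delta 3 (sum 27, leaving 2 seats).
Remainders in descending order: Alpha 0.7782, Theta 0.7344, Delta 0.3509, Gamma 0.1336, Zeta 0.0028.
Largest remainders: Alpha, Theta receive the extra seats.

Theta 4, Zeta 11, Gamma 4, Alpha 7, Delta 3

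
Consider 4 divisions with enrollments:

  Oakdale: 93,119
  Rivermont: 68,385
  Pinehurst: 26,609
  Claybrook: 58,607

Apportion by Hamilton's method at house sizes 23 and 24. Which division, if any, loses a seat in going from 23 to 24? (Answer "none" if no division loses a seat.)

At 23 seats: Oakdale 9, Rivermont 6, Pinehurst 3, Claybrook 5.
At 24 seats: Oakdale 9, Rivermont 7, Pinehurst 2, Claybrook 6.
Pinehurst drops from 3 to 2.

Pinehurst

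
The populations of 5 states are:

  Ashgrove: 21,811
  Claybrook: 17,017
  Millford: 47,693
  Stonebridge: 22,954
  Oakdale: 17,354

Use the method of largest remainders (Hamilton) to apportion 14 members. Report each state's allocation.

Total 126829; standard divisor 126829/14 ≈ 9059.214.
Standard quotas: Ashgrove 2.4076, Claybrook 1.8784, Millford 5.2646, Stonebridge 2.5338, Oakdale 1.9156.
Lower quotas: Ashgrove 2, Claybrook 1, Millford 5, Stonebridge 2, Oakdale 1 (sum 11, leaving 3 seats).
Remainders in descending order: Oakdale 0.9156, Claybrook 0.8784, Stonebridge 0.5338, Ashgrove 0.4076, Millford 0.2646.
The surplus seats go to Oakdale, Claybrook, Stonebridge.

Ashgrove: 2, Claybrook: 2, Millford: 5, Stonebridge: 3, Oakdale: 2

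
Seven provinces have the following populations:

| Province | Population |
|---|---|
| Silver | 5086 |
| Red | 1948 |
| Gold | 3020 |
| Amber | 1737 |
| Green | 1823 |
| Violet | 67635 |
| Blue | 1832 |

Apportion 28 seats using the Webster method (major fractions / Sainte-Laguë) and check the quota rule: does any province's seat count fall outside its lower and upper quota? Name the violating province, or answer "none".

Standard quotas: Silver 1.714, Red 0.657, Gold 1.018, Amber 0.585, Green 0.614, Violet 22.794, Blue 0.617.
Webster allocation: Silver 2, Red 1, Gold 1, Amber 1, Green 1, Violet 21, Blue 1.
Violet has quota 22.794 (lower 22, upper 23) but receives 21 — outside the quota interval.

Violet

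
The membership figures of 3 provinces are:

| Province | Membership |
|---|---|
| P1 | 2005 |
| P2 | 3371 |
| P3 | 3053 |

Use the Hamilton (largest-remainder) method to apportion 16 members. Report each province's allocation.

P1=4, P2=6, P3=6

Total 8429; standard divisor 8429/16 ≈ 526.812.
Standard quotas: P1 3.806, P2 6.399, P3 5.795.
Lower quotas: P1 3, P2 6, P3 5 (sum 14, leaving 2 seats).
Remainders in descending order: P1 0.806, P3 0.795, P2 0.399.
Largest remainders: P1, P3 receive the extra seats.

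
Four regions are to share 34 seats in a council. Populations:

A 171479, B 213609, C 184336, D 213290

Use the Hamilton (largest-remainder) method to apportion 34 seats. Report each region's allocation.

The standard divisor is 782714/34 = 23021.
Standard quotas: A 7.4488, B 9.2789, C 8.0073, D 9.2650.
Lower quotas: A 7, B 9, C 8, D 9 (sum 33, leaving 1 seat).
Remainders in descending order: A 0.4488, B 0.2789, D 0.2650, C 0.0073.
Largest remainder: A receives the extra seat.

A=8; B=9; C=8; D=9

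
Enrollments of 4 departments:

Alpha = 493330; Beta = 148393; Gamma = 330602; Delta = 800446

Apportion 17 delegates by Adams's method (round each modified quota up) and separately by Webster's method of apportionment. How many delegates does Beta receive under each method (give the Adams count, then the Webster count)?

2 and 1

Adams: Alpha 5, Beta 2, Gamma 3, Delta 7.
Webster: Alpha 5, Beta 1, Gamma 3, Delta 8.
Beta gets 2 under Adams and 1 under Webster.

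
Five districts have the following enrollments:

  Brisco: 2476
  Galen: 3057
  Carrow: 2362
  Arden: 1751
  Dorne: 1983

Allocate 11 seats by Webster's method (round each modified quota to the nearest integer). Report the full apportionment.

Standard divisor 11629/11 ≈ 1057.182; standard quotas: Brisco 2.342, Galen 2.892, Carrow 2.234, Arden 1.656, Dorne 1.876.
Rounding to the nearest integer gives Brisco 2, Galen 3, Carrow 2, Arden 2, Dorne 2 — total 11, matching the house size, so no adjustment is needed.

Brisco=2, Galen=3, Carrow=2, Arden=2, Dorne=2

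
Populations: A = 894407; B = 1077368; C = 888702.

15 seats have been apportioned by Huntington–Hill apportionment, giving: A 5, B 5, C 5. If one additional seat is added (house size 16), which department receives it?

Priority for the next seat is population ÷ (√(s·(s+1))).
Priorities: A 163295.630, B 196699.585, C 162254.044.
Highest priority: B.

B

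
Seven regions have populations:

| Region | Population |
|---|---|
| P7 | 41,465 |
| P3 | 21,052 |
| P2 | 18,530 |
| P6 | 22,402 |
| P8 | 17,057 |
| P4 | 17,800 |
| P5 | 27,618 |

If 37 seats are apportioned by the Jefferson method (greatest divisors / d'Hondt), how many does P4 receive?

Standard divisor 165924/37 ≈ 4484.432; standard quotas: P7 9.246, P3 4.694, P2 4.132, P6 4.996, P8 3.804, P4 3.969, P5 6.159.
Rounding down gives 9, 4, 4, 4, 3, 3, 6 = 33 seats, so the divisor must be adjusted.
With modified divisor 4180: modified quotas P7 9.920, P3 5.036, P2 4.433, P6 5.359, P8 4.081, P4 4.258, P5 6.607.
Rounding down: P7 9, P3 5, P2 4, P6 5, P8 4, P4 4, P5 6 (total 37).
P4 receives 4.

4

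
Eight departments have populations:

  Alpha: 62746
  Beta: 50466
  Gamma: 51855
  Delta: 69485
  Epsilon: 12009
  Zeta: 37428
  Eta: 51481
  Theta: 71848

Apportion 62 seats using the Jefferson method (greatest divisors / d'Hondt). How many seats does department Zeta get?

Standard divisor 407318/62 ≈ 6569.645; standard quotas: Alpha 9.551, Beta 7.682, Gamma 7.893, Delta 10.577, Epsilon 1.828, Zeta 5.697, Eta 7.836, Theta 10.936.
Rounding down gives 9, 7, 7, 10, 1, 5, 7, 10 = 56 seats, so the divisor must be adjusted.
With modified divisor 6260: modified quotas Alpha 10.023, Beta 8.062, Gamma 8.284, Delta 11.100, Epsilon 1.918, Zeta 5.979, Eta 8.224, Theta 11.477.
Rounding down: Alpha 10, Beta 8, Gamma 8, Delta 11, Epsilon 1, Zeta 5, Eta 8, Theta 11 (total 62).
Zeta receives 5.

5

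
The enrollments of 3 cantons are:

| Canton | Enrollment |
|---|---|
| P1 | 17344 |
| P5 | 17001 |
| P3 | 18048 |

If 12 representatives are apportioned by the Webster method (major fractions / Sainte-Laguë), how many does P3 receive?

4

Standard divisor 52393/12 ≈ 4366.083; standard quotas: P1 3.972, P5 3.894, P3 4.134.
Rounding to the nearest integer gives P1 4, P5 4, P3 4 — total 12, matching the house size, so no adjustment is needed.
P3 receives 4.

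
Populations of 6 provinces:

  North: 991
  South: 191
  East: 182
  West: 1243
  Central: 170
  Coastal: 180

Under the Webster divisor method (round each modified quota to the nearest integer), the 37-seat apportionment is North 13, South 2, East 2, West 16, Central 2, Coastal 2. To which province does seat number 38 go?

Priority for the next seat is population ÷ (current seats + 0.5).
Priorities: North 73.407, South 76.400, East 72.800, West 75.333, Central 68.000, Coastal 72.000.
Highest priority: South.

South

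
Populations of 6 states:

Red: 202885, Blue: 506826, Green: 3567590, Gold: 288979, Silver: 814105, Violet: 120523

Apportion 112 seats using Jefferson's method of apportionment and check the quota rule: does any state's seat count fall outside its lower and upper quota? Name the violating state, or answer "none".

Standard quotas: Red 4.131, Blue 10.319, Green 72.637, Gold 5.884, Silver 16.575, Violet 2.454.
Jefferson allocation: Red 4, Blue 10, Green 74, Gold 6, Silver 16, Violet 2.
Green has quota 72.637 (lower 72, upper 73) but receives 74 — outside the quota interval.

Green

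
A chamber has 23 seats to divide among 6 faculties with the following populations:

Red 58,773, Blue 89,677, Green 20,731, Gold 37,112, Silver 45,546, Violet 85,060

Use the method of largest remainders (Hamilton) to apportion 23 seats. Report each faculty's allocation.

Standard divisor: 336899 ÷ 23 ≈ 14647.783.
Standard quotas: Red 4.0124, Blue 6.1222, Green 1.4153, Gold 2.5336, Silver 3.1094, Violet 5.8070.
Lower quotas: Red 4, Blue 6, Green 1, Gold 2, Silver 3, Violet 5 (sum 21, leaving 2 seats).
Remainders in descending order: Violet 0.8070, Gold 0.5336, Green 0.4153, Blue 0.1222, Silver 0.1094, Red 0.0124.
The surplus seats go to Violet, Gold.

Red=4; Blue=6; Green=1; Gold=3; Silver=3; Violet=6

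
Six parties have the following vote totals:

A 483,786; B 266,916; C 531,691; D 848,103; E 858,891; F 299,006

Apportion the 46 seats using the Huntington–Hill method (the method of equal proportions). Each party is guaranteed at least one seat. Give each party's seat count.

With divisor 72434: modified quotas A 6.679, B 3.685, C 7.340, D 11.709, E 11.858, F 4.128.
Geometric-mean thresholds: A √(6·7)=6.481, B √(3·4)=3.464, C √(7·8)=7.483, D √(11·12)=11.489, E √(11·12)=11.489, F √(4·5)=4.472.
Each quota rounded against its threshold gives A 7, B 4, C 7, D 12, E 12, F 4 (total 46).

A: 7; B: 4; C: 7; D: 12; E: 12; F: 4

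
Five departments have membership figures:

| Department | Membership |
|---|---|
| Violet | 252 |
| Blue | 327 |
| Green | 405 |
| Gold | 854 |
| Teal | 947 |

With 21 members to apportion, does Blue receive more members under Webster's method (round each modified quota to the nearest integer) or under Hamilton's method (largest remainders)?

Hamilton

Webster: Violet 2, Blue 2, Green 3, Gold 7, Teal 7.
Hamilton: Violet 2, Blue 3, Green 3, Gold 6, Teal 7.
Blue gets 2 under Webster and 3 under Hamilton.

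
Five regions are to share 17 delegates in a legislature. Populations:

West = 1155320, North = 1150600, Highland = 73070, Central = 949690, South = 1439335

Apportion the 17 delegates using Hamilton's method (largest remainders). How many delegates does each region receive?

The standard divisor is 4768015/17 ≈ 280471.471.
Standard quotas: West 4.1192, North 4.1024, Highland 0.2605, Central 3.3860, South 5.1318.
Lower quotas: West 4, North 4, Highland 0, Central 3, South 5 (sum 16, leaving 1 seat).
Remainders in descending order: Central 0.3860, Highland 0.2605, South 0.1318, West 0.1192, North 0.1024.
Largest remainder: Central receives the extra seat.

West: 4, North: 4, Highland: 0, Central: 4, South: 5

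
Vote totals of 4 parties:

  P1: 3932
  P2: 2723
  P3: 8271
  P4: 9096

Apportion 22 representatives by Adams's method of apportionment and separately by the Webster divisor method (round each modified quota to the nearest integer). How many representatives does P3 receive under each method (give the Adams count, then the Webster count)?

Adams: P1 4, P2 3, P3 7, P4 8.
Webster: P1 4, P2 2, P3 8, P4 8.
P3 gets 7 under Adams and 8 under Webster.

7 and 8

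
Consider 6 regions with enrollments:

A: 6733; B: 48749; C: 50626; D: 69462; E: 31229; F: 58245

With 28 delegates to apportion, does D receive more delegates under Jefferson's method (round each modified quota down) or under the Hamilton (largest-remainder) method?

Jefferson: A 0, B 5, C 6, D 8, E 3, F 6.
Hamilton: A 1, B 5, C 6, D 7, E 3, F 6.
D gets 8 under Jefferson and 7 under Hamilton.

Jefferson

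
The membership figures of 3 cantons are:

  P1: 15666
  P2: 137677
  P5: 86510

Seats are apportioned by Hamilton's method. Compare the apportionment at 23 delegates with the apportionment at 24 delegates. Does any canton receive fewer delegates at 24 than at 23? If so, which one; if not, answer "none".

P1

At 23 seats: P1 2, P2 13, P5 8.
At 24 seats: P1 1, P2 14, P5 9.
P1 drops from 2 to 1.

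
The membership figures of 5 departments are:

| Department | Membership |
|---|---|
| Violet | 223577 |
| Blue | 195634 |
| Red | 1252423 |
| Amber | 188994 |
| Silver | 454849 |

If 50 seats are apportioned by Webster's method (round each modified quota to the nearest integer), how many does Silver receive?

10

Standard divisor 2315477/50 ≈ 46309.54; standard quotas: Violet 4.828, Blue 4.224, Red 27.045, Amber 4.081, Silver 9.822.
Rounding to the nearest integer gives Violet 5, Blue 4, Red 27, Amber 4, Silver 10 — total 50, matching the house size, so no adjustment is needed.
Silver receives 10.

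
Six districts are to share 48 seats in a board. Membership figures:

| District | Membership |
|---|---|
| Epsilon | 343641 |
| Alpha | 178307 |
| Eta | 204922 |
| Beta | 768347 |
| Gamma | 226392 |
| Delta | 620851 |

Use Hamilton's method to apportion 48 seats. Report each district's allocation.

Epsilon 7, Alpha 4, Eta 4, Beta 16, Gamma 4, Delta 13

The standard divisor is 2342460/48 ≈ 48801.25.
Standard quotas: Epsilon 7.0416, Alpha 3.6537, Eta 4.1991, Beta 15.7444, Gamma 4.6391, Delta 12.7220.
Lower quotas: Epsilon 7, Alpha 3, Eta 4, Beta 15, Gamma 4, Delta 12 (sum 45, leaving 3 seats).
Remainders in descending order: Beta 0.7444, Delta 0.7220, Alpha 0.6537, Gamma 0.6391, Eta 0.1991, Epsilon 0.0416.
The surplus seats go to Beta, Delta, Alpha.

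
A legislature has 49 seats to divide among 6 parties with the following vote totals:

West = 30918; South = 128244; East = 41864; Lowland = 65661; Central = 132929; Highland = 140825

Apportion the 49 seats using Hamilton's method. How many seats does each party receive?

Total 540441; standard divisor 540441/49 ≈ 11029.408.
Standard quotas: West 2.8032, South 11.6275, East 3.7957, Lowland 5.9533, Central 12.0522, Highland 12.7681.
Lower quotas: West 2, South 11, East 3, Lowland 5, Central 12, Highland 12 (sum 45, leaving 4 seats).
Remainders in descending order: Lowland 0.9533, West 0.8032, East 0.7957, Highland 0.7681, South 0.6275, Central 0.0522.
The surplus seats go to Lowland, West, East, Highland.

West: 3, South: 11, East: 4, Lowland: 6, Central: 12, Highland: 13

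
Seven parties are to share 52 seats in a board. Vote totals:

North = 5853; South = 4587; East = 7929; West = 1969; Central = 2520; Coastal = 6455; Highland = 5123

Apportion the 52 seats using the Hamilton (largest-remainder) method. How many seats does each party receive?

North 9, South 7, East 12, West 3, Central 4, Coastal 10, Highland 7

Total 34436; standard divisor 34436/52 ≈ 662.231.
Standard quotas: North 8.8383, South 6.9266, East 11.9732, West 2.9733, Central 3.8053, Coastal 9.7474, Highland 7.7360.
Lower quotas: North 8, South 6, East 11, West 2, Central 3, Coastal 9, Highland 7 (sum 46, leaving 6 seats).
Remainders in descending order: West 0.9733, East 0.9732, South 0.9266, North 0.8383, Central 0.8053, Coastal 0.7474, Highland 0.7360.
The surplus seats go to West, East, South, North, Central, Coastal.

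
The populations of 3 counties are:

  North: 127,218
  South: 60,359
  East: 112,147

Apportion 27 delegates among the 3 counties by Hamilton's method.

North: 12, South: 5, East: 10

Total 299724; standard divisor 299724/27 ≈ 11100.889.
Standard quotas: North 11.4602, South 5.4373, East 10.1025.
Lower quotas: North 11, South 5, East 10 (sum 26, leaving 1 seat).
Remainders in descending order: North 0.4602, South 0.4373, East 0.1025.
The surplus seat goes to North.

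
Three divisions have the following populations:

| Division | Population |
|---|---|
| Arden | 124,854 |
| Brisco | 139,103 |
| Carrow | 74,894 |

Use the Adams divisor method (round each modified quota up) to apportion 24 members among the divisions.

Arden: 9; Brisco: 10; Carrow: 5

Standard divisor 338851/24 ≈ 14118.792; standard quotas: Arden 8.843, Brisco 9.852, Carrow 5.305.
Rounding up gives 9, 10, 6 = 25 seats, so the divisor must be adjusted.
With modified divisor 15200: modified quotas Arden 8.214, Brisco 9.152, Carrow 4.927.
Rounding up: Arden 9, Brisco 10, Carrow 5 (total 24).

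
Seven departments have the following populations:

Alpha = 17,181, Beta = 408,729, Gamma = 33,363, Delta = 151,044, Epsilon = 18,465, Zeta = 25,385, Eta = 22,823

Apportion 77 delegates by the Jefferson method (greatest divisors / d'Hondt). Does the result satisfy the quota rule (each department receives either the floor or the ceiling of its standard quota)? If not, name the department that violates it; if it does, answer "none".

Standard quotas: Alpha 1.954, Beta 46.488, Gamma 3.795, Delta 17.180, Epsilon 2.100, Zeta 2.887, Eta 2.596.
Jefferson allocation: Alpha 2, Beta 48, Gamma 3, Delta 17, Epsilon 2, Zeta 3, Eta 2.
Beta has quota 46.488 (lower 46, upper 47) but receives 48 — outside the quota interval.

Beta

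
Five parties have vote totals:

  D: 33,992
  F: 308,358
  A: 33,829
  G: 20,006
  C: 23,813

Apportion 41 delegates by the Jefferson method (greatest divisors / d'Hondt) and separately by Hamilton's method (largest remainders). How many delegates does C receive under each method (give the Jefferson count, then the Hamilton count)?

Jefferson: D 3, F 31, A 3, G 2, C 2.
Hamilton: D 3, F 30, A 3, G 2, C 3.
C gets 2 under Jefferson and 3 under Hamilton.

2 and 3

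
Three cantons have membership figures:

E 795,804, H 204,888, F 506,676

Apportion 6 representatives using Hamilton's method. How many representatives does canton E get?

The standard divisor is 1507368/6 = 251228.
Standard quotas: E 3.1677, H 0.8155, F 2.0168.
Lower quotas: E 3, H 0, F 2 (sum 5, leaving 1 seat).
Remainders in descending order: H 0.8155, E 0.1677, F 0.0168.
Largest remainder: H receives the extra seat.
E receives 3.

3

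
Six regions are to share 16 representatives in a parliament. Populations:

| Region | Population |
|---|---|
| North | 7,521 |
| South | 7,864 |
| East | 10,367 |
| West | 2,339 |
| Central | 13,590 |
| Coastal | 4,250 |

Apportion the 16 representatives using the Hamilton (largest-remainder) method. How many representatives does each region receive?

North=3; South=3; East=3; West=1; Central=5; Coastal=1

Total 45931; standard divisor 45931/16 ≈ 2870.688.
Standard quotas: North 2.6199, South 2.7394, East 3.6113, West 0.8148, Central 4.7341, Coastal 1.4805.
Lower quotas: North 2, South 2, East 3, West 0, Central 4, Coastal 1 (sum 12, leaving 4 seats).
Remainders in descending order: West 0.8148, South 0.7394, Central 0.7341, North 0.6199, East 0.6113, Coastal 0.4805.
The surplus seats go to West, South, Central, North.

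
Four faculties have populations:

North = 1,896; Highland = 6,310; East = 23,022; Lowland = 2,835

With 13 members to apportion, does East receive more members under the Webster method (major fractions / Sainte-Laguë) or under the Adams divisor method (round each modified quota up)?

Webster

Webster: North 1, Highland 2, East 9, Lowland 1.
Adams: North 1, Highland 3, East 8, Lowland 1.
East gets 9 under Webster and 8 under Adams.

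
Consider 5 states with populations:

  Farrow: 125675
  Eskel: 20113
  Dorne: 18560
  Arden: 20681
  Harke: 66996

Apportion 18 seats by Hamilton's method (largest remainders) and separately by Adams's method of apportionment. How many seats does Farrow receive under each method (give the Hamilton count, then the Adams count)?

Hamilton: Farrow 9, Eskel 1, Dorne 1, Arden 2, Harke 5.
Adams: Farrow 8, Eskel 2, Dorne 2, Arden 2, Harke 4.
Farrow gets 9 under Hamilton and 8 under Adams.

9 and 8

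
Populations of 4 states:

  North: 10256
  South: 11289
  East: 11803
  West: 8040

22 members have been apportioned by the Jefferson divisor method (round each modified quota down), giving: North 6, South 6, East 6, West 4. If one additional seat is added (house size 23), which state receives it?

Priority for the next seat is population ÷ (current seats + 1).
Priorities: North 1465.143, South 1612.714, East 1686.143, West 1608.000.
Highest priority: East.

East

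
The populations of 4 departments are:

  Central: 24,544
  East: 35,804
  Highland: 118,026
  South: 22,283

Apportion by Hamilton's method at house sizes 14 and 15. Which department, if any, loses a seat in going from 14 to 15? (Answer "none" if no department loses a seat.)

At 14 seats: Central 2, East 2, Highland 8, South 2.
At 15 seats: Central 2, East 3, Highland 9, South 1.
South drops from 2 to 1.

South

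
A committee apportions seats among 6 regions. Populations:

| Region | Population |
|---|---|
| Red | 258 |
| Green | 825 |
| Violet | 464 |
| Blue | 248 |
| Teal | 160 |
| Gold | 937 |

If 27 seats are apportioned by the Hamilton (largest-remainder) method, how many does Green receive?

Total 2892; standard divisor 2892/27 ≈ 107.111.
Standard quotas: Red 2.409, Green 7.702, Violet 4.332, Blue 2.315, Teal 1.494, Gold 8.748.
Lower quotas: Red 2, Green 7, Violet 4, Blue 2, Teal 1, Gold 8 (sum 24, leaving 3 seats).
Remainders in descending order: Gold 0.748, Green 0.702, Teal 0.494, Red 0.409, Violet 0.332, Blue 0.315.
Largest remainders: Gold, Green, Teal receive the extra seats.
Green receives 8.

8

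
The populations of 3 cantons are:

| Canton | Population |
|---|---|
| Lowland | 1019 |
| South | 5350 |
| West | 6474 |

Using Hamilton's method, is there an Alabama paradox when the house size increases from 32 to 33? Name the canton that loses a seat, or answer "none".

Lowland

At 32 seats: Lowland 3, South 13, West 16.
At 33 seats: Lowland 2, South 14, West 17.
Lowland drops from 3 to 2.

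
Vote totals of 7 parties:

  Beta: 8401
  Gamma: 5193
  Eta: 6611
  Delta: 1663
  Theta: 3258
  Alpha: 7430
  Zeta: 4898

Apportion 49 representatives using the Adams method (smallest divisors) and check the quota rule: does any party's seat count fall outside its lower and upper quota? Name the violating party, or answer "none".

Standard quotas: Beta 10.991, Gamma 6.794, Eta 8.649, Delta 2.176, Theta 4.262, Alpha 9.720, Zeta 6.408.
Adams allocation: Beta 11, Gamma 7, Eta 9, Delta 3, Theta 4, Alpha 9, Zeta 6.
Every allocation lies between the lower and upper quota.

none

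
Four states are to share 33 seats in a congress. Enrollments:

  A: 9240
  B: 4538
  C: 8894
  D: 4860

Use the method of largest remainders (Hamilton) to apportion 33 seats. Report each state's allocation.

A=11, B=5, C=11, D=6

Standard divisor: 27532 ÷ 33 ≈ 834.303.
Standard quotas: A 11.0751, B 5.4393, C 10.6604, D 5.8252.
Lower quotas: A 11, B 5, C 10, D 5 (sum 31, leaving 2 seats).
Remainders in descending order: D 0.8252, C 0.6604, B 0.4393, A 0.0751.
The surplus seats go to D, C.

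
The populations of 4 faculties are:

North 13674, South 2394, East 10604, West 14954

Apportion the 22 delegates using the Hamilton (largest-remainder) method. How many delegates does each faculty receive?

North 7, South 1, East 6, West 8

Total 41626; standard divisor 41626/22 ≈ 1892.091.
Standard quotas: North 7.2269, South 1.2653, East 5.6044, West 7.9034.
Lower quotas: North 7, South 1, East 5, West 7 (sum 20, leaving 2 seats).
Remainders in descending order: West 0.9034, East 0.6044, South 0.2653, North 0.2269.
The surplus seats go to West, East.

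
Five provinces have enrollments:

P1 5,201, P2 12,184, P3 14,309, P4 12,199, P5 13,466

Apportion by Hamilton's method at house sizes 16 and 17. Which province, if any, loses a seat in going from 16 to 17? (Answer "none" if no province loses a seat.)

At 16 seats: P1 2, P2 3, P3 4, P4 3, P5 4.
At 17 seats: P1 1, P2 4, P3 4, P4 4, P5 4.
P1 drops from 2 to 1.

P1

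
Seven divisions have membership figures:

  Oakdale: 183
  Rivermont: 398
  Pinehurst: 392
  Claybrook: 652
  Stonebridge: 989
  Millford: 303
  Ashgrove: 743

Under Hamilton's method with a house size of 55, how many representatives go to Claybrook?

The standard divisor is 3660/55 ≈ 66.545.
Standard quotas: Oakdale 2.750, Rivermont 5.981, Pinehurst 5.891, Claybrook 9.798, Stonebridge 14.862, Millford 4.553, Ashgrove 11.165.
Lower quotas: Oakdale 2, Rivermont 5, Pinehurst 5, Claybrook 9, Stonebridge 14, Millford 4, Ashgrove 11 (sum 50, leaving 5 seats).
Remainders in descending order: Rivermont 0.981, Pinehurst 0.891, Stonebridge 0.862, Claybrook 0.798, Oakdale 0.750, Millford 0.553, Ashgrove 0.165.
The surplus seats go to Rivermont, Pinehurst, Stonebridge, Claybrook, Oakdale.
Claybrook receives 10.

10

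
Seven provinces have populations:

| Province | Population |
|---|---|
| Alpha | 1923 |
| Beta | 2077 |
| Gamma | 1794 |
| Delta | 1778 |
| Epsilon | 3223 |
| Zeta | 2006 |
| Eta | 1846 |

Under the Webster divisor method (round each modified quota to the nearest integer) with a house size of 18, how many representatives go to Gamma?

Standard divisor 14647/18 ≈ 813.722; standard quotas: Alpha 2.363, Beta 2.552, Gamma 2.205, Delta 2.185, Epsilon 3.961, Zeta 2.465, Eta 2.269.
Rounding to the nearest integer gives 2, 3, 2, 2, 4, 2, 2 = 17 seats, so the divisor must be adjusted.
With modified divisor 790: modified quotas Alpha 2.434, Beta 2.629, Gamma 2.271, Delta 2.251, Epsilon 4.080, Zeta 2.539, Eta 2.337.
Rounding to the nearest integer: Alpha 2, Beta 3, Gamma 2, Delta 2, Epsilon 4, Zeta 3, Eta 2 (total 18).
Gamma receives 2.

2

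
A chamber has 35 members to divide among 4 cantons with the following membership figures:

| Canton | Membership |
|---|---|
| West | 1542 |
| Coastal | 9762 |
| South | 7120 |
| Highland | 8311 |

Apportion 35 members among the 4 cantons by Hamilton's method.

Total 26735; standard divisor 26735/35 ≈ 763.857.
Standard quotas: West 2.0187, Coastal 12.7799, South 9.3211, Highland 10.8803.
Lower quotas: West 2, Coastal 12, South 9, Highland 10 (sum 33, leaving 2 seats).
Remainders in descending order: Highland 0.8803, Coastal 0.7799, South 0.3211, West 0.0187.
The surplus seats go to Highland, Coastal.

West 2, Coastal 13, South 9, Highland 11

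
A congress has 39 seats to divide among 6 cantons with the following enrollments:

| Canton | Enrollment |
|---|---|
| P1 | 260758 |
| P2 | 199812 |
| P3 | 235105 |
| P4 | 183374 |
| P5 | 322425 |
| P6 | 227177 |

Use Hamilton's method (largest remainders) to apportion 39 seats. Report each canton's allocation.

P1 7, P2 6, P3 6, P4 5, P5 9, P6 6

The standard divisor is 1428651/39 ≈ 36632.077.
Standard quotas: P1 7.1183, P2 5.4546, P3 6.4180, P4 5.0058, P5 8.8017, P6 6.2016.
Lower quotas: P1 7, P2 5, P3 6, P4 5, P5 8, P6 6 (sum 37, leaving 2 seats).
Remainders in descending order: P5 0.8017, P2 0.4546, P3 0.4180, P6 0.2016, P1 0.1183, P4 0.0058.
The surplus seats go to P5, P2.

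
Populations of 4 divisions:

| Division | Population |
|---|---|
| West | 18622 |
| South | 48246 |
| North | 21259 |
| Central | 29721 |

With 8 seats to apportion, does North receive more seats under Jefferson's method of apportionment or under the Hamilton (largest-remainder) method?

Hamilton

Jefferson: West 1, South 4, North 1, Central 2.
Hamilton: West 1, South 3, North 2, Central 2.
North gets 1 under Jefferson and 2 under Hamilton.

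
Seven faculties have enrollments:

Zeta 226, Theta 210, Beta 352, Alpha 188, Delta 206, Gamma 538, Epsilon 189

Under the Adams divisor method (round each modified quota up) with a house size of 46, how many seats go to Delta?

Standard divisor 1909/46 ≈ 41.5; standard quotas: Zeta 5.446, Theta 5.060, Beta 8.482, Alpha 4.530, Delta 4.964, Gamma 12.964, Epsilon 4.554.
Rounding up gives 6, 6, 9, 5, 5, 13, 5 = 49 seats, so the divisor must be adjusted.
With modified divisor 45: modified quotas Zeta 5.022, Theta 4.667, Beta 7.822, Alpha 4.178, Delta 4.578, Gamma 11.956, Epsilon 4.200.
Rounding up: Zeta 6, Theta 5, Beta 8, Alpha 5, Delta 5, Gamma 12, Epsilon 5 (total 46).
Delta receives 5.

5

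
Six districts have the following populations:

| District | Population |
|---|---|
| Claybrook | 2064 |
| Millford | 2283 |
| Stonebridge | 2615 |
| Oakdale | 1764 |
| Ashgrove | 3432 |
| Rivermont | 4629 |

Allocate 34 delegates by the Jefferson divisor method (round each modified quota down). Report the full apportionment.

Claybrook: 4, Millford: 5, Stonebridge: 5, Oakdale: 3, Ashgrove: 7, Rivermont: 10

Standard divisor 16787/34 ≈ 493.735; standard quotas: Claybrook 4.180, Millford 4.624, Stonebridge 5.296, Oakdale 3.573, Ashgrove 6.951, Rivermont 9.375.
Rounding down gives 4, 4, 5, 3, 6, 9 = 31 seats, so the divisor must be adjusted.
With modified divisor 450: modified quotas Claybrook 4.587, Millford 5.073, Stonebridge 5.811, Oakdale 3.920, Ashgrove 7.627, Rivermont 10.287.
Rounding down: Claybrook 4, Millford 5, Stonebridge 5, Oakdale 3, Ashgrove 7, Rivermont 10 (total 34).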